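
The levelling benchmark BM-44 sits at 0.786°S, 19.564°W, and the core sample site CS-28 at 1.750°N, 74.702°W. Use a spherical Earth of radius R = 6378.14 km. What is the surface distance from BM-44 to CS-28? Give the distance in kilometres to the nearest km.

6144 km

Δφ = 2.5360°,  Δλ = -55.1380°
a = sin²(Δφ/2) + cos φ₁ cos φ₂ sin²(Δλ/2) = 0.214569
c = 2·arcsin(√a) = 0.963240 rad = 55.1896°
d = R·c = 6378.14 × 0.963240 = 6143.7 km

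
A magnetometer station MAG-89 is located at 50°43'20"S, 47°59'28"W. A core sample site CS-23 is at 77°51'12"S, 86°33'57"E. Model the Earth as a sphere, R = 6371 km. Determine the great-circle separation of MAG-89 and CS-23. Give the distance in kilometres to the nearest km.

MAG-89: φ = -50.72222°, λ = -47.99111°
CS-23: φ = -77.85333°, λ = +86.56583°
Δφ = -27.1311°,  Δλ = 134.5569°
a = sin²(Δφ/2) + cos φ₁ cos φ₂ sin²(Δλ/2) = 0.168353
c = 2·arcsin(√a) = 0.845585 rad = 48.4485°
d = R·c = 6371 × 0.845585 = 5387.2 km

5387 km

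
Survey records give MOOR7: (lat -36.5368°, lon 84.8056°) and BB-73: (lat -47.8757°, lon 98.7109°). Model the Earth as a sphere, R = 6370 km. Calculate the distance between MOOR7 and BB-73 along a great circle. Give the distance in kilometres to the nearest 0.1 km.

Δφ = -11.3389°,  Δλ = 13.9053°
a = sin²(Δφ/2) + cos φ₁ cos φ₂ sin²(Δλ/2) = 0.017656
c = 2·arcsin(√a) = 0.266541 rad = 15.2717°
d = R·c = 6370 × 0.266541 = 1697.9 km

1697.9 km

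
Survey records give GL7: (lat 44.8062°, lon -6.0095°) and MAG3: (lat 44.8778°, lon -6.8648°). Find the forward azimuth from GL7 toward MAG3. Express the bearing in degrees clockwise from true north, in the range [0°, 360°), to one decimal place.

Δλ = -0.8553°
y = sin Δλ · cos φ₂ = -0.010578
x = cos φ₁ sin φ₂ − sin φ₁ cos φ₂ cos Δλ = 0.001305
θ = atan2(y, x) = -82.9652° → 277.0348° (mod 360°)

277.0°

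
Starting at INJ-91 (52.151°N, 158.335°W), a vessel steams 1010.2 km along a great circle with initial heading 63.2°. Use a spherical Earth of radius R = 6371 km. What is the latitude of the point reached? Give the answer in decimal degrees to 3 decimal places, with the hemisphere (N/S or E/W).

55.427°N

δ = d/R = 1010.2/6371 = 0.158562 rad
φ₂ = arcsin(sin φ₁ cos δ + cos φ₁ sin δ cos θ)
   = arcsin(0.78963·0.98746 + 0.61358·0.15790·0.45088) = 55.42738°
λ₂ = λ₁ + atan2(sin θ sin δ cos φ₁, cos δ − sin φ₁ sin φ₂) = -143.95387°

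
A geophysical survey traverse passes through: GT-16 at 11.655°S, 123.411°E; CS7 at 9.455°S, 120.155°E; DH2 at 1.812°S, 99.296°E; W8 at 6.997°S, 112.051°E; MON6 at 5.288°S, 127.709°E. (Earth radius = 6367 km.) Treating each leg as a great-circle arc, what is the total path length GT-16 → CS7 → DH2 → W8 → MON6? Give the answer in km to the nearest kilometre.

6154 km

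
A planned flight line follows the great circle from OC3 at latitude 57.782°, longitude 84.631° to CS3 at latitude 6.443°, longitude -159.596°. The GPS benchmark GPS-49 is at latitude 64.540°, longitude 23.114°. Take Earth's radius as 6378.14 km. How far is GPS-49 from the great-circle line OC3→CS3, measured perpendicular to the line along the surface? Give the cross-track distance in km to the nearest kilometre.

2908 km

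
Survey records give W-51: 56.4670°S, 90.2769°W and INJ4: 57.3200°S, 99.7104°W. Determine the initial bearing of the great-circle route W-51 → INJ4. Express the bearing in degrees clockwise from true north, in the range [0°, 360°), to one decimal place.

256.7°

Δλ = -9.4335°
y = sin Δλ · cos φ₂ = -0.088499
x = cos φ₁ sin φ₂ − sin φ₁ cos φ₂ cos Δλ = -0.020974
θ = atan2(y, x) = -103.3328° → 256.6672° (mod 360°)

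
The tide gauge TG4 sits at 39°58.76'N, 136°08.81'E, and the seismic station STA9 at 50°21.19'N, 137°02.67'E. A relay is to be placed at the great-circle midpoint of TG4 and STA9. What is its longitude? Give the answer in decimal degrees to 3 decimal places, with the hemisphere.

TG4: φ = +39.97933°, λ = +136.14683°
STA9: φ = +50.35317°, λ = +137.04450°
Bx = cos φ₂ cos Δλ = 0.637975,  By = cos φ₂ sin Δλ = 0.009996
φₘ = atan2(sin φ₁ + sin φ₂, √((cos φ₁ + Bx)² + By²)) = 45.16712°
λₘ = λ₁ + atan2(By, cos φ₁ + Bx) = 136.55469°

136.555°E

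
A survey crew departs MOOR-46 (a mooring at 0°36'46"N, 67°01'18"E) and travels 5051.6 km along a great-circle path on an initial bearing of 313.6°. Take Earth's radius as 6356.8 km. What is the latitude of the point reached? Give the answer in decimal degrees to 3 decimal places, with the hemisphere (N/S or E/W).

MOOR-46: φ = +0.61278°, λ = +67.02167°
δ = d/R = 5051.6/6356.8 = 0.794677 rad
φ₂ = arcsin(sin φ₁ cos δ + cos φ₁ sin δ cos θ)
   = arcsin(0.01069·0.70052 + 0.99994·0.71364·0.68962) = 29.97366°
λ₂ = λ₁ + atan2(sin θ sin δ cos φ₁, cos δ − sin φ₁ sin φ₂) = 30.39588°

29.974°N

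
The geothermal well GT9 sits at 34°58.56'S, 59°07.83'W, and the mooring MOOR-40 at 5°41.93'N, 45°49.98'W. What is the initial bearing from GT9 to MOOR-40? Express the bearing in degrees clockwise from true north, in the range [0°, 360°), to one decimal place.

19.8°

GT9: φ = -34.97600°, λ = -59.13050°
MOOR-40: φ = +5.69883°, λ = -45.83300°
Δλ = 13.2975°
y = sin Δλ · cos φ₂ = 0.228870
x = cos φ₁ sin φ₂ − sin φ₁ cos φ₂ cos Δλ = 0.636472
θ = atan2(y, x) = 19.7782° → 19.7782° (mod 360°)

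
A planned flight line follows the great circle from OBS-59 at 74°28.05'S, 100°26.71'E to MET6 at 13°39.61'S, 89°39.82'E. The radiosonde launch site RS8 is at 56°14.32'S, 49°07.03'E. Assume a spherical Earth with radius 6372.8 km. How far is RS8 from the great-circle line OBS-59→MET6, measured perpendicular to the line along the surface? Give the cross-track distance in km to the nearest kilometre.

2631 km

OBS-59: φ = -74.46750°, λ = +100.44517°
MET6: φ = -13.66017°, λ = +89.66367°
RS8: φ = -56.23867°, λ = +49.11717°
δ₁₃ = central angle OBS-59→RS8 = 0.464630 rad  (haversine)
θ₁₃ = bearing OBS-59→RS8 = 284.468°,  θ₁₂ = bearing OBS-59→MET6 = 348.017°
dₓₜ = R·arcsin(sin δ₁₃ · sin(θ₁₃ − θ₁₂)) = 6372.8·arcsin(0.44809·sin(-63.550°)) = -2630.763 km
|dₓₜ| = 2630.763 km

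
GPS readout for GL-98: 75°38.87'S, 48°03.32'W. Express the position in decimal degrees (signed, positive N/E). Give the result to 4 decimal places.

lat: 75.6478° S → -75.6478°
lon: 48.0553° W → -48.0553°

-75.6478°, -48.0553°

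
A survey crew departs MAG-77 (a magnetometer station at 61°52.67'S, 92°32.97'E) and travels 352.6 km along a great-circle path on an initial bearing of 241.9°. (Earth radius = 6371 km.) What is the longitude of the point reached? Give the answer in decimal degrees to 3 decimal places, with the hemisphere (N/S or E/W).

86.329°E

MAG-77: φ = -61.87783°, λ = +92.54950°
δ = d/R = 352.6/6371 = 0.055345 rad
φ₂ = arcsin(sin φ₁ cos δ + cos φ₁ sin δ cos θ)
   = arcsin(-0.88194·0.99847 + 0.47135·0.05532·-0.47101) = -63.23679°
λ₂ = λ₁ + atan2(sin θ sin δ cos φ₁, cos δ − sin φ₁ sin φ₂) = 86.32859°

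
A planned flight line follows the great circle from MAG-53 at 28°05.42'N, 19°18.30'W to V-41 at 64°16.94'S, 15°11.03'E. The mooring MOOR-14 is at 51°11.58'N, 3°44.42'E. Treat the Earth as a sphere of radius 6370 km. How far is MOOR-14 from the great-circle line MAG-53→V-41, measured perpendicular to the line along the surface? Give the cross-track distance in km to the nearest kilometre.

2213 km

MAG-53: φ = +28.09033°, λ = -19.30500°
V-41: φ = -64.28233°, λ = +15.18383°
MOOR-14: φ = +51.19300°, λ = +3.74033°
δ₁₃ = central angle MAG-53→MOOR-14 = 0.503952 rad  (haversine)
θ₁₃ = bearing MAG-53→MOOR-14 = 30.533°,  θ₁₂ = bearing MAG-53→V-41 = 165.689°
dₓₜ = R·arcsin(sin δ₁₃ · sin(θ₁₃ − θ₁₂)) = 6370·arcsin(0.48289·sin(-135.156°)) = -2213.408 km
|dₓₜ| = 2213.408 km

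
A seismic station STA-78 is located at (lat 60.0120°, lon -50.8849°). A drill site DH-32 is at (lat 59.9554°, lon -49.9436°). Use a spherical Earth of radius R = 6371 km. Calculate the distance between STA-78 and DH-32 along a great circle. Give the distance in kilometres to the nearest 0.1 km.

52.7 km

Δφ = -0.0566°,  Δλ = 0.9413°
a = sin²(Δφ/2) + cos φ₁ cos φ₂ sin²(Δλ/2) = 0.000017
c = 2·arcsin(√a) = 0.008278 rad = 0.4743°
d = R·c = 6371 × 0.008278 = 52.7 km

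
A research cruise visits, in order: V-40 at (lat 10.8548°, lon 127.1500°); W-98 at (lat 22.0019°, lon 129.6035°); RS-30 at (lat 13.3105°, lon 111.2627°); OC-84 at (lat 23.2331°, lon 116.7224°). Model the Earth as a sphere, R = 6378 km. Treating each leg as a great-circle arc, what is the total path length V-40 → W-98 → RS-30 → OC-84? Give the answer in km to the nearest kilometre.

4684 km

V-40→W-98: c = 0.198825 rad, d = 1268.11 km
W-98→RS-30: c = 0.340215 rad, d = 2169.89 km
RS-30→OC-84: c = 0.195325 rad, d = 1245.78 km
Total = 1268.11 + 2169.89 + 1245.78 = 4683.78 km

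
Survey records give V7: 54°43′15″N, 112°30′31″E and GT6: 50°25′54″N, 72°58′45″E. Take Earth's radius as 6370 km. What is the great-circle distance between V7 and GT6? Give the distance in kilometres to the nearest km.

V7: φ = +54.72083°, λ = +112.50861°
GT6: φ = +50.43167°, λ = +72.97917°
Δφ = -4.2892°,  Δλ = -39.5294°
a = sin²(Δφ/2) + cos φ₁ cos φ₂ sin²(Δλ/2) = 0.043471
c = 2·arcsin(√a) = 0.420075 rad = 24.0685°
d = R·c = 6370 × 0.420075 = 2675.9 km

2676 km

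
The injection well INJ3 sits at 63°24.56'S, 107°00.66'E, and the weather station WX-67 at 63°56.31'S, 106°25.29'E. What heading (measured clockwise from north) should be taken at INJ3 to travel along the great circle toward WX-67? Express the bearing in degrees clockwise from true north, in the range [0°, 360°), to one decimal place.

206.0°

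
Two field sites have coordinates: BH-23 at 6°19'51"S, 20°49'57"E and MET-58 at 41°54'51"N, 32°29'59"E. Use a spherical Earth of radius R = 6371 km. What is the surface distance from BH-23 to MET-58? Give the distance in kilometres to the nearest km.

BH-23: φ = -6.33083°, λ = +20.83250°
MET-58: φ = +41.91417°, λ = +32.49972°
Δφ = 48.2450°,  Δλ = 11.6672°
a = sin²(Δφ/2) + cos φ₁ cos φ₂ sin²(Δλ/2) = 0.174667
c = 2·arcsin(√a) = 0.862336 rad = 49.4082°
d = R·c = 6371 × 0.862336 = 5493.9 km

5494 km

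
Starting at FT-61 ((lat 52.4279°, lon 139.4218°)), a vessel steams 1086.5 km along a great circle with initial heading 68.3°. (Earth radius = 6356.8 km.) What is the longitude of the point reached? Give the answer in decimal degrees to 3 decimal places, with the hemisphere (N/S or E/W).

155.425°E

δ = d/R = 1086.5/6356.8 = 0.170919 rad
φ₂ = arcsin(sin φ₁ cos δ + cos φ₁ sin δ cos θ)
   = arcsin(0.79259·0.98543 + 0.60976·0.17009·0.36975) = 55.02330°
λ₂ = λ₁ + atan2(sin θ sin δ cos φ₁, cos δ − sin φ₁ sin φ₂) = 155.42465°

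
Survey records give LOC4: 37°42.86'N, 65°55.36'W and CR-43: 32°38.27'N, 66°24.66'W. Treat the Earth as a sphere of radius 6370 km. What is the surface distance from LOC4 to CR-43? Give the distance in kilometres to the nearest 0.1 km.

LOC4: φ = +37.71433°, λ = -65.92267°
CR-43: φ = +32.63783°, λ = -66.41100°
Δφ = -5.0765°,  Δλ = -0.4883°
a = sin²(Δφ/2) + cos φ₁ cos φ₂ sin²(Δλ/2) = 0.001973
c = 2·arcsin(√a) = 0.088875 rad = 5.0921°
d = R·c = 6370 × 0.088875 = 566.1 km

566.1 km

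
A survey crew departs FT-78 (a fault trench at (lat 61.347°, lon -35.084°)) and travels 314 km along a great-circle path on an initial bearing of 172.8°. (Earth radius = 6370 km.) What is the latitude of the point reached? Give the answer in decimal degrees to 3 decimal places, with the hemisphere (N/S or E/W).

δ = d/R = 314/6370 = 0.049294 rad
φ₂ = arcsin(sin φ₁ cos δ + cos φ₁ sin δ cos θ)
   = arcsin(0.87754·0.99879 + 0.47950·0.04927·-0.99211) = 58.54314°
λ₂ = λ₁ + atan2(sin θ sin δ cos φ₁, cos δ − sin φ₁ sin φ₂) = -34.40595°

58.543°N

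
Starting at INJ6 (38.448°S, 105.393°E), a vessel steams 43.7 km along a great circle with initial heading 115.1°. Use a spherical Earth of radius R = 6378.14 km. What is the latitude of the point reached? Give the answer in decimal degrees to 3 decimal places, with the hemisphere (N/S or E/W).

δ = d/R = 43.7/6378.14 = 0.006852 rad
φ₂ = arcsin(sin φ₁ cos δ + cos φ₁ sin δ cos θ)
   = arcsin(-0.62180·0.99998 + 0.78317·0.00685·-0.42420) = -38.61365°
λ₂ = λ₁ + atan2(sin θ sin δ cos φ₁, cos δ − sin φ₁ sin φ₂) = 105.84796°

38.614°S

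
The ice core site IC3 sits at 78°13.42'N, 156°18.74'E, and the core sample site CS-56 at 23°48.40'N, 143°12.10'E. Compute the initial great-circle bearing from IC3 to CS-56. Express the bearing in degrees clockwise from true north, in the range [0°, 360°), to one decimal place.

IC3: φ = +78.22367°, λ = +156.31233°
CS-56: φ = +23.80667°, λ = +143.20167°
Δλ = -13.1107°
y = sin Δλ · cos φ₂ = -0.207532
x = cos φ₁ sin φ₂ − sin φ₁ cos φ₂ cos Δλ = -0.789927
θ = atan2(y, x) = -165.2797° → 194.7203° (mod 360°)

194.7°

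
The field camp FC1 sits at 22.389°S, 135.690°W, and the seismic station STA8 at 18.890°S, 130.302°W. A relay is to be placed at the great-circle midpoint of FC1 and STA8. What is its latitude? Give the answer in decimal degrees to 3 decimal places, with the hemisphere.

20.660°S

Bx = cos φ₂ cos Δλ = 0.941961,  By = cos φ₂ sin Δλ = 0.088843
φₘ = atan2(sin φ₁ + sin φ₂, √((cos φ₁ + Bx)² + By²)) = -20.66041°
λₘ = λ₁ + atan2(By, cos φ₁ + Bx) = -132.96498°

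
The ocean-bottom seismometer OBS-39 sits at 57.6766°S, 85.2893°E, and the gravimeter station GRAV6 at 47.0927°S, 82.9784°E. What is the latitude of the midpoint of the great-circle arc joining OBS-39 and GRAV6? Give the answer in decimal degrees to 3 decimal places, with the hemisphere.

52.390°S

Bx = cos φ₂ cos Δλ = 0.680261,  By = cos φ₂ sin Δλ = -0.027452
φₘ = atan2(sin φ₁ + sin φ₂, √((cos φ₁ + Bx)² + By²)) = -52.39020°
λₘ = λ₁ + atan2(By, cos φ₁ + Bx) = 83.99493°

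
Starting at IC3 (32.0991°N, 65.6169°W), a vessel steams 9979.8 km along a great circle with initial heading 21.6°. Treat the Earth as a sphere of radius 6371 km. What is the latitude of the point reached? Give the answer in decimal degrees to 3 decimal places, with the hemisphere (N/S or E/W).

δ = d/R = 9979.8/6371 = 1.566442 rad
φ₂ = arcsin(sin φ₁ cos δ + cos φ₁ sin δ cos θ)
   = arcsin(0.53139·0.00435 + 0.84713·0.99999·0.92978) = 52.18068°
λ₂ = λ₁ + atan2(sin θ sin δ cos φ₁, cos δ − sin φ₁ sin φ₂) = 77.48785°

52.181°N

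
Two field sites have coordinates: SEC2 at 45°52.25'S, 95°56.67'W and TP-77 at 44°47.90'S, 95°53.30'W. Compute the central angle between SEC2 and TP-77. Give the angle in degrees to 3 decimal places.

1.073°

SEC2: φ = -45.87083°, λ = -95.94450°
TP-77: φ = -44.79833°, λ = -95.88833°
Δφ = 1.0725°,  Δλ = 0.0562°
a = sin²(Δφ/2) + cos φ₁ cos φ₂ sin²(Δλ/2) = 0.000088
c = 2·arcsin(√a) = 0.018731 rad = 1.0732°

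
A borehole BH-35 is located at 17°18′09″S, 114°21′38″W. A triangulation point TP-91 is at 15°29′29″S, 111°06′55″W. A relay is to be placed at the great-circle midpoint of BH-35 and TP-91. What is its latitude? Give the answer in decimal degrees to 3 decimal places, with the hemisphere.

16.403°S

BH-35: φ = -17.30250°, λ = -114.36056°
TP-91: φ = -15.49139°, λ = -111.11528°
Bx = cos φ₂ cos Δλ = 0.962125,  By = cos φ₂ sin Δλ = 0.054554
φₘ = atan2(sin φ₁ + sin φ₂, √((cos φ₁ + Bx)² + By²)) = -16.40317°
λₘ = λ₁ + atan2(By, cos φ₁ + Bx) = -112.73037°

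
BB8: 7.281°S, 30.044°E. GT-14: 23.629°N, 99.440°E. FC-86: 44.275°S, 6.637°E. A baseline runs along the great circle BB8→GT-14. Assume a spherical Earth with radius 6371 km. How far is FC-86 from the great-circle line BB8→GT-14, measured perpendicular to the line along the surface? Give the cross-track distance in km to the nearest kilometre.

2712 km

δ₁₃ = central angle BB8→FC-86 = 0.737352 rad  (haversine)
θ₁₃ = bearing BB8→FC-86 = 205.028°,  θ₁₂ = bearing BB8→GT-14 = 62.921°
dₓₜ = R·arcsin(sin δ₁₃ · sin(θ₁₃ − θ₁₂)) = 6371·arcsin(0.67233·sin(142.107°)) = 2711.977 km
|dₓₜ| = 2711.977 km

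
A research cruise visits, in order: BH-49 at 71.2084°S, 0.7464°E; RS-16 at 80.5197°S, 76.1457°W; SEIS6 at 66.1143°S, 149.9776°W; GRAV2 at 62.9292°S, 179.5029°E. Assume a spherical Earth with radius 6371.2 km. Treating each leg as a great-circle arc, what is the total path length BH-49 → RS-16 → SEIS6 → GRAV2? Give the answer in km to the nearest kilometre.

BH-49→RS-16: c = 0.330749 rad, d = 2107.27 km
RS-16→SEIS6: c = 0.401597 rad, d = 2558.65 km
SEIS6→GRAV2: c = 0.233228 rad, d = 1485.94 km
Total = 2107.27 + 2558.65 + 1485.94 = 6151.86 km

6152 km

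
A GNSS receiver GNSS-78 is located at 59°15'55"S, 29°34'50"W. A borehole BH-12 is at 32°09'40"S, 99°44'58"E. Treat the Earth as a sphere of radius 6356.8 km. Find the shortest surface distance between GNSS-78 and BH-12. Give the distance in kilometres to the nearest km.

8813 km

GNSS-78: φ = -59.26528°, λ = -29.58056°
BH-12: φ = -32.16111°, λ = +99.74944°
Δφ = 27.1042°,  Δλ = 129.3300°
a = sin²(Δφ/2) + cos φ₁ cos φ₂ sin²(Δλ/2) = 0.408334
c = 2·arcsin(√a) = 1.386421 rad = 79.4361°
d = R·c = 6356.8 × 1.386421 = 8813.2 km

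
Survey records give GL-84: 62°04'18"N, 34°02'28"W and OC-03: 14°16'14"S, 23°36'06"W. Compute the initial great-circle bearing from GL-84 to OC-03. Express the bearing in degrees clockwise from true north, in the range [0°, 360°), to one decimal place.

169.6°

GL-84: φ = +62.07167°, λ = -34.04111°
OC-03: φ = -14.27056°, λ = -23.60167°
Δλ = 10.4394°
y = sin Δλ · cos φ₂ = 0.175605
x = cos φ₁ sin φ₂ − sin φ₁ cos φ₂ cos Δλ = -0.957550
θ = atan2(y, x) = 169.6080° → 169.6080° (mod 360°)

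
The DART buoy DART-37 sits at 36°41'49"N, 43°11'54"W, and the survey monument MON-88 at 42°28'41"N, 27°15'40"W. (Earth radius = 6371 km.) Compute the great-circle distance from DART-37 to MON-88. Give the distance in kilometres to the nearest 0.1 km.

1506.2 km

DART-37: φ = +36.69694°, λ = -43.19833°
MON-88: φ = +42.47806°, λ = -27.26111°
Δφ = 5.7811°,  Δλ = 15.9372°
a = sin²(Δφ/2) + cos φ₁ cos φ₂ sin²(Δλ/2) = 0.013908
c = 2·arcsin(√a) = 0.236415 rad = 13.5456°
d = R·c = 6371 × 0.236415 = 1506.2 km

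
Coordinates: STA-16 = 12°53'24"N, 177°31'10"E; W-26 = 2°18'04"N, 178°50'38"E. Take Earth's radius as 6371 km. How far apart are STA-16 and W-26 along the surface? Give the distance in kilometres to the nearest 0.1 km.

STA-16: φ = +12.89000°, λ = +177.51944°
W-26: φ = +2.30111°, λ = +178.84389°
Δφ = -10.5889°,  Δλ = 1.3244°
a = sin²(Δφ/2) + cos φ₁ cos φ₂ sin²(Δλ/2) = 0.008645
c = 2·arcsin(√a) = 0.186222 rad = 10.6697°
d = R·c = 6371 × 0.186222 = 1186.4 km

1186.4 km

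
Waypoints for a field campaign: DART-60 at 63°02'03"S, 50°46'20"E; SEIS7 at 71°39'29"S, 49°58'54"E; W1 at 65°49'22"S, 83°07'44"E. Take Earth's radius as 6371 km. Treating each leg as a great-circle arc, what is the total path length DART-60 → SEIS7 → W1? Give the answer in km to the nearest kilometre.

DART-60: φ = -63.03417°, λ = +50.77222°
SEIS7: φ = -71.65806°, λ = +49.98167°
W1: φ = -65.82278°, λ = +83.12889°
DART-60→SEIS7: c = 0.150606 rad, d = 959.51 km
SEIS7→W1: c = 0.229216 rad, d = 1460.33 km
Total = 959.51 + 1460.33 = 2419.84 km

2420 km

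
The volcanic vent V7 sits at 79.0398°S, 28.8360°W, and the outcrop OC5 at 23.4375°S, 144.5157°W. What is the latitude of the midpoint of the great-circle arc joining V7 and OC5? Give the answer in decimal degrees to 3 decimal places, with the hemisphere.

Bx = cos φ₂ cos Δλ = -0.397587,  By = cos φ₂ sin Δλ = -0.826874
φₘ = atan2(sin φ₁ + sin φ₂, √((cos φ₁ + Bx)² + By²)) = -58.28494°
λₘ = λ₁ + atan2(By, cos φ₁ + Bx) = -132.92058°

58.285°S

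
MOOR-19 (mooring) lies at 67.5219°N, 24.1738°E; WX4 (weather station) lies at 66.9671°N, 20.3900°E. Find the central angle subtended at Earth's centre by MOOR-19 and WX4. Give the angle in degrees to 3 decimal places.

Δφ = -0.5548°,  Δλ = -3.7838°
a = sin²(Δφ/2) + cos φ₁ cos φ₂ sin²(Δλ/2) = 0.000186
c = 2·arcsin(√a) = 0.027312 rad = 1.5649°

1.565°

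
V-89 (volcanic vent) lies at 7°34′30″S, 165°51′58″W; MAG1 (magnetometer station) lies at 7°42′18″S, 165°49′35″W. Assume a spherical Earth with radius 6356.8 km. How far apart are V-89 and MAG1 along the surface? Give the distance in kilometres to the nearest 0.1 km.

15.1 km

V-89: φ = -7.57500°, λ = -165.86611°
MAG1: φ = -7.70500°, λ = -165.82639°
Δφ = -0.1300°,  Δλ = 0.0397°
a = sin²(Δφ/2) + cos φ₁ cos φ₂ sin²(Δλ/2) = 0.000001
c = 2·arcsin(√a) = 0.002371 rad = 0.1358°
d = R·c = 6356.8 × 0.002371 = 15.1 km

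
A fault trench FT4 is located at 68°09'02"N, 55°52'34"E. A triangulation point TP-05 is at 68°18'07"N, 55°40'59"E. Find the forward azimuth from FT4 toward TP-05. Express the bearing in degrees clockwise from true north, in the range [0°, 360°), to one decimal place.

FT4: φ = +68.15056°, λ = +55.87611°
TP-05: φ = +68.30194°, λ = +55.68306°
Δλ = -0.1931°
y = sin Δλ · cos φ₂ = -0.001246
x = cos φ₁ sin φ₂ − sin φ₁ cos φ₂ cos Δλ = 0.002644
θ = atan2(y, x) = -25.2263° → 334.7737° (mod 360°)

334.8°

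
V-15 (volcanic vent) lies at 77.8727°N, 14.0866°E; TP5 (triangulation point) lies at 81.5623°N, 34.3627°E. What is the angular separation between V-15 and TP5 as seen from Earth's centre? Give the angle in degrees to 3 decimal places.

5.115°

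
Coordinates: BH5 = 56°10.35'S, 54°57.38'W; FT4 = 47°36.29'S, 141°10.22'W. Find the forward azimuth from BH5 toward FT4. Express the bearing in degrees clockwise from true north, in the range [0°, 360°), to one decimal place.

BH5: φ = -56.17250°, λ = -54.95633°
FT4: φ = -47.60483°, λ = -141.17033°
Δλ = -86.2140°
y = sin Δλ · cos φ₂ = -0.672769
x = cos φ₁ sin φ₂ − sin φ₁ cos φ₂ cos Δλ = -0.374142
θ = atan2(y, x) = -119.0794° → 240.9206° (mod 360°)

240.9°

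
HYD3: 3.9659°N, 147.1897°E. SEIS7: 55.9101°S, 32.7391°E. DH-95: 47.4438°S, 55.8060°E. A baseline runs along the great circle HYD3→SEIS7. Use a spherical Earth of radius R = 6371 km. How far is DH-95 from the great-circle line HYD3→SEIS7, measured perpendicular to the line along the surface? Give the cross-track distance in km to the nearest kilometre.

1160 km

δ₁₃ = central angle HYD3→DH-95 = 1.638086 rad  (haversine)
θ₁₃ = bearing HYD3→DH-95 = 222.660°,  θ₁₂ = bearing HYD3→SEIS7 = 212.203°
dₓₜ = R·arcsin(sin δ₁₃ · sin(θ₁₃ − θ₁₂)) = 6371·arcsin(0.99774·sin(10.457°)) = 1160.123 km
|dₓₜ| = 1160.123 km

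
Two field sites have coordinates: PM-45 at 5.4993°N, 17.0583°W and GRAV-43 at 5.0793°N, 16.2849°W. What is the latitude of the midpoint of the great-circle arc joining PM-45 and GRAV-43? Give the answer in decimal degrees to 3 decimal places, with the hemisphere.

5.289°N

Bx = cos φ₂ cos Δλ = 0.995982,  By = cos φ₂ sin Δλ = 0.013445
φₘ = atan2(sin φ₁ + sin φ₂, √((cos φ₁ + Bx)² + By²)) = 5.28942°
λₘ = λ₁ + atan2(By, cos φ₁ + Bx) = -16.67147°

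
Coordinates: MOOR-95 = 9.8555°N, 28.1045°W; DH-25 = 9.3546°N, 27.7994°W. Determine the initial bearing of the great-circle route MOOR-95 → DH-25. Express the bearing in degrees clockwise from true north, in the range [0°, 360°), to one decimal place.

Δλ = 0.3051°
y = sin Δλ · cos φ₂ = 0.005254
x = cos φ₁ sin φ₂ − sin φ₁ cos φ₂ cos Δλ = -0.008740
θ = atan2(y, x) = 148.9869° → 148.9869° (mod 360°)

149.0°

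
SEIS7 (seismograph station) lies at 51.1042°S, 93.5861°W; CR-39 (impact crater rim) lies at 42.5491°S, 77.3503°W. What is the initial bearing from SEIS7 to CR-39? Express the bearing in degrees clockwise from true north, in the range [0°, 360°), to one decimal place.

58.6°

Δλ = 16.2358°
y = sin Δλ · cos φ₂ = 0.205974
x = cos φ₁ sin φ₂ − sin φ₁ cos φ₂ cos Δλ = 0.125894
θ = atan2(y, x) = 58.5662° → 58.5662° (mod 360°)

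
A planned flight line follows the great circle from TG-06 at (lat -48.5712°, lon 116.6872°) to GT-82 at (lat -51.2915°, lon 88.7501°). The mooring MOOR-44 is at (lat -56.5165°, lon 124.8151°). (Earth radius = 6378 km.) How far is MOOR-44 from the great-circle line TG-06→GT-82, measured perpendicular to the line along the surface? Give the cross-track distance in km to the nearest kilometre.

δ₁₃ = central angle TG-06→MOOR-44 = 0.163070 rad  (haversine)
θ₁₃ = bearing TG-06→MOOR-44 = 151.285°,  θ₁₂ = bearing TG-06→GT-82 = 250.787°
dₓₜ = R·arcsin(sin δ₁₃ · sin(θ₁₃ − θ₁₂)) = 6378·arcsin(0.16235·sin(-99.502°)) = -1025.666 km
|dₓₜ| = 1025.666 km

1026 km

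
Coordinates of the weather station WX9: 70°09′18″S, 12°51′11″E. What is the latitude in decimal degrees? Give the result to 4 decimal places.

70.1550°S

70° + 9′/60 + 18″/3600 = 70 + 0.15000 + 0.00500 = 70.1550°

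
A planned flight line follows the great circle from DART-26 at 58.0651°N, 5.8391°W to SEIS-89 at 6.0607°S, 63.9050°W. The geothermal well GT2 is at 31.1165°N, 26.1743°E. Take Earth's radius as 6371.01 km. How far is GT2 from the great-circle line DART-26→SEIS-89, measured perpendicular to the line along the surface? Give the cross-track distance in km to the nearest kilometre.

3533 km

δ₁₃ = central angle DART-26→GT2 = 0.604923 rad  (haversine)
θ₁₃ = bearing DART-26→GT2 = 127.057°,  θ₁₂ = bearing DART-26→SEIS-89 = 239.242°
dₓₜ = R·arcsin(sin δ₁₃ · sin(θ₁₃ − θ₁₂)) = 6371.01·arcsin(0.56870·sin(-112.186°)) = -3533.299 km
|dₓₜ| = 3533.299 km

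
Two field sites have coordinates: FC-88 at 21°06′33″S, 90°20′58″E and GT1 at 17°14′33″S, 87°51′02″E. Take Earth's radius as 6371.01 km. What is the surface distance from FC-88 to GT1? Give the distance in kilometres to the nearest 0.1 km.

503.7 km

FC-88: φ = -21.10917°, λ = +90.34944°
GT1: φ = -17.24250°, λ = +87.85056°
Δφ = 3.8667°,  Δλ = -2.4989°
a = sin²(Δφ/2) + cos φ₁ cos φ₂ sin²(Δλ/2) = 0.001562
c = 2·arcsin(√a) = 0.079059 rad = 4.5298°
d = R·c = 6371.01 × 0.079059 = 503.7 km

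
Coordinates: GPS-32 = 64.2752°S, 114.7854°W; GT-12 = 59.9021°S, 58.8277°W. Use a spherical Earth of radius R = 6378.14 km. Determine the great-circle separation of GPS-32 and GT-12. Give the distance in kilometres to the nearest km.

Δφ = 4.3731°,  Δλ = 55.9577°
a = sin²(Δφ/2) + cos φ₁ cos φ₂ sin²(Δλ/2) = 0.049364
c = 2·arcsin(√a) = 0.448098 rad = 25.6741°
d = R·c = 6378.14 × 0.448098 = 2858.0 km

2858 km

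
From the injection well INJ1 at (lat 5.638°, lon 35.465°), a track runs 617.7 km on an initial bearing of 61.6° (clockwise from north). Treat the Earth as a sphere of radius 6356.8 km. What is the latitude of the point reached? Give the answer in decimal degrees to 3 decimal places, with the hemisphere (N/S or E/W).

8.262°N

δ = d/R = 617.7/6356.8 = 0.097172 rad
φ₂ = arcsin(sin φ₁ cos δ + cos φ₁ sin δ cos θ)
   = arcsin(0.09824·0.99528 + 0.99516·0.09702·0.47562) = 8.26205°
λ₂ = λ₁ + atan2(sin θ sin δ cos φ₁, cos δ − sin φ₁ sin φ₂) = 40.41218°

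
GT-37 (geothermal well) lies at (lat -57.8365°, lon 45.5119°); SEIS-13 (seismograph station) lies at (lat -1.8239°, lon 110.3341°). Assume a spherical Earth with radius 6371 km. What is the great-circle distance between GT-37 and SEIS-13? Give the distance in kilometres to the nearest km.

8376 km

Δφ = 56.0126°,  Δλ = 64.8222°
a = sin²(Δφ/2) + cos φ₁ cos φ₂ sin²(Δλ/2) = 0.373350
c = 2·arcsin(√a) = 1.314706 rad = 75.3271°
d = R·c = 6371 × 1.314706 = 8376.0 km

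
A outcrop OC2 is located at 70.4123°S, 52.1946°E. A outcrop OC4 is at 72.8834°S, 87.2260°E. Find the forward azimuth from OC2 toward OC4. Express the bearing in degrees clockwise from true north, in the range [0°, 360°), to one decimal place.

Δλ = 35.0314°
y = sin Δλ · cos φ₂ = 0.168946
x = cos φ₁ sin φ₂ − sin φ₁ cos φ₂ cos Δλ = -0.093349
θ = atan2(y, x) = 118.9224° → 118.9224° (mod 360°)

118.9°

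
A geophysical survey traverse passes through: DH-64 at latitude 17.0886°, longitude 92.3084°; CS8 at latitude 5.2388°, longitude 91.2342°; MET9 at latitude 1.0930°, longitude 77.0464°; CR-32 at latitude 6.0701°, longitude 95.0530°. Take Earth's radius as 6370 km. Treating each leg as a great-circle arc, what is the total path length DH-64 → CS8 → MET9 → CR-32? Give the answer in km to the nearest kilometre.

DH-64→CS8: c = 0.207631 rad, d = 1322.61 km
CS8→MET9: c = 0.257562 rad, d = 1640.67 km
MET9→CR-32: c = 0.325366 rad, d = 2072.58 km
Total = 1322.61 + 1640.67 + 2072.58 = 5035.86 km

5036 km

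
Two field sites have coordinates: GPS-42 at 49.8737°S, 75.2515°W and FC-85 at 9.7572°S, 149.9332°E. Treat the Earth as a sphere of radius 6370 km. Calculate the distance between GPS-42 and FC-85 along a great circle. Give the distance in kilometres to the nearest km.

12068 km

Δφ = 40.1165°,  Δλ = -134.8153°
a = sin²(Δφ/2) + cos φ₁ cos φ₂ sin²(Δλ/2) = 0.659043
c = 2·arcsin(√a) = 1.894507 rad = 108.5473°
d = R·c = 6370 × 1.894507 = 12068.0 km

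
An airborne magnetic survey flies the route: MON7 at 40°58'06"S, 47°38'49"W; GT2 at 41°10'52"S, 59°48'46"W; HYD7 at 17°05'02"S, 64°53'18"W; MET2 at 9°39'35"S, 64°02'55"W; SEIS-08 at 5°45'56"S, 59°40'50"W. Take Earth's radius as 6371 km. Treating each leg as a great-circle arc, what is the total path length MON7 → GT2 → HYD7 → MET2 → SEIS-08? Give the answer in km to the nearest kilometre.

MON7: φ = -40.96833°, λ = -47.64694°
GT2: φ = -41.18111°, λ = -59.81278°
HYD7: φ = -17.08389°, λ = -64.88833°
MET2: φ = -9.65972°, λ = -64.04861°
SEIS-08: φ = -5.76556°, λ = -59.68056°
MON7→GT2: c = 0.159981 rad, d = 1019.24 km
GT2→HYD7: c = 0.427433 rad, d = 2723.17 km
HYD7→MET2: c = 0.130357 rad, d = 830.50 km
MET2→SEIS-08: c = 0.101609 rad, d = 647.35 km
Total = 1019.24 + 2723.17 + 830.50 + 647.35 = 5220.27 km

5220 km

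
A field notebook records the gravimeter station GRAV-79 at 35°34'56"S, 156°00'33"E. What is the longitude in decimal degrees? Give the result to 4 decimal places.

156° + 0′/60 + 33″/3600 = 156 + 0.00000 + 0.00917 = 156.0092°

156.0092°E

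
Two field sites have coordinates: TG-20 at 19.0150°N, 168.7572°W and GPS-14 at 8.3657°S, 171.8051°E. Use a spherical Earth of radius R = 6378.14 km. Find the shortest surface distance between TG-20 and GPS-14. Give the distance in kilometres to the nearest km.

3720 km

Δφ = -27.3807°,  Δλ = -19.4377°
a = sin²(Δφ/2) + cos φ₁ cos φ₂ sin²(Δλ/2) = 0.082671
c = 2·arcsin(√a) = 0.583285 rad = 33.4198°
d = R·c = 6378.14 × 0.583285 = 3720.3 km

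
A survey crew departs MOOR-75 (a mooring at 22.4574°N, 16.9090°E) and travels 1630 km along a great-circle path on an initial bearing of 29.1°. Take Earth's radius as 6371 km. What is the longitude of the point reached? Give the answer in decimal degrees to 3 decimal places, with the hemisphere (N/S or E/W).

25.553°E

δ = d/R = 1630/6371 = 0.255847 rad
φ₂ = arcsin(sin φ₁ cos δ + cos φ₁ sin δ cos θ)
   = arcsin(0.38200·0.96745 + 0.92416·0.25306·0.87377) = 35.02362°
λ₂ = λ₁ + atan2(sin θ sin δ cos φ₁, cos δ − sin φ₁ sin φ₂) = 25.55270°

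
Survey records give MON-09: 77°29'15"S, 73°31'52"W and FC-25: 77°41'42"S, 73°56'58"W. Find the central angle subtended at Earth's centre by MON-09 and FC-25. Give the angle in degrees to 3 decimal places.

0.226°

MON-09: φ = -77.48750°, λ = -73.53111°
FC-25: φ = -77.69500°, λ = -73.94944°
Δφ = -0.2075°,  Δλ = -0.4183°
a = sin²(Δφ/2) + cos φ₁ cos φ₂ sin²(Δλ/2) = 0.000004
c = 2·arcsin(√a) = 0.003947 rad = 0.2261°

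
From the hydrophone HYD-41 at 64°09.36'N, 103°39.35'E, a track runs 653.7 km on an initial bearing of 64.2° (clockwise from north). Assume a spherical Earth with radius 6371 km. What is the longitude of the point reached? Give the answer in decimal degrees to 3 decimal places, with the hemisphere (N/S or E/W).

116.845°E

HYD-41: φ = +64.15600°, λ = +103.65583°
δ = d/R = 653.7/6371 = 0.102606 rad
φ₂ = arcsin(sin φ₁ cos δ + cos φ₁ sin δ cos θ)
   = arcsin(0.89998·0.99474 + 0.43592·0.10243·0.43523) = 66.16087°
λ₂ = λ₁ + atan2(sin θ sin δ cos φ₁, cos δ − sin φ₁ sin φ₂) = 116.84464°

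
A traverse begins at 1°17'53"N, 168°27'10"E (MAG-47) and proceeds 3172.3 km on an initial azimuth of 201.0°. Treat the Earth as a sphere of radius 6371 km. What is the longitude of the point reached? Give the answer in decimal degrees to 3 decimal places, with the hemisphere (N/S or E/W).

MAG-47: φ = +1.29806°, λ = +168.45278°
δ = d/R = 3172.3/6371 = 0.497928 rad
φ₂ = arcsin(sin φ₁ cos δ + cos φ₁ sin δ cos θ)
   = arcsin(0.02265·0.87857 + 0.99974·0.47761·-0.93358) = -25.20554°
λ₂ = λ₁ + atan2(sin θ sin δ cos φ₁, cos δ − sin φ₁ sin φ₂) = 157.54840°

157.548°E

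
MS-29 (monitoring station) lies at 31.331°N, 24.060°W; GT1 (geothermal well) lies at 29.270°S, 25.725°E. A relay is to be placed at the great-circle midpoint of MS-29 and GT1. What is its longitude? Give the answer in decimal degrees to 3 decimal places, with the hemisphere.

1.112°E

Bx = cos φ₂ cos Δλ = 0.563224,  By = cos φ₂ sin Δλ = 0.666131
φₘ = atan2(sin φ₁ + sin φ₂, √((cos φ₁ + Bx)² + By²)) = 1.13600°
λₘ = λ₁ + atan2(By, cos φ₁ + Bx) = 1.11196°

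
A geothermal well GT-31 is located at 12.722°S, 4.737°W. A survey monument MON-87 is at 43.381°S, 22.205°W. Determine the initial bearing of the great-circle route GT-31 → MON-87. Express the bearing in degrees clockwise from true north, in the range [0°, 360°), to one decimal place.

Δλ = -17.4680°
y = sin Δλ · cos φ₂ = -0.218167
x = cos φ₁ sin φ₂ − sin φ₁ cos φ₂ cos Δλ = -0.517309
θ = atan2(y, x) = -157.1332° → 202.8668° (mod 360°)

202.9°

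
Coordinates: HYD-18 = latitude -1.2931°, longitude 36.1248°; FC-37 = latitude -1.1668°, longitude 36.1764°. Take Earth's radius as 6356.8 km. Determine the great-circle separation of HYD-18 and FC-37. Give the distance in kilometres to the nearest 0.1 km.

15.1 km

Δφ = 0.1263°,  Δλ = 0.0516°
a = sin²(Δφ/2) + cos φ₁ cos φ₂ sin²(Δλ/2) = 0.000001
c = 2·arcsin(√a) = 0.002381 rad = 0.1364°
d = R·c = 6356.8 × 0.002381 = 15.1 km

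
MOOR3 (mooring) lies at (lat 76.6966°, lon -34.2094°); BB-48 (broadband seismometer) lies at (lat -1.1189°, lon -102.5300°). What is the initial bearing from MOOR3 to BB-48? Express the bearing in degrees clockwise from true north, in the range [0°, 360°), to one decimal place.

Δλ = -68.3206°
y = sin Δλ · cos φ₂ = -0.929088
x = cos φ₁ sin φ₂ − sin φ₁ cos φ₂ cos Δλ = -0.363924
θ = atan2(y, x) = -111.3903° → 248.6097° (mod 360°)

248.6°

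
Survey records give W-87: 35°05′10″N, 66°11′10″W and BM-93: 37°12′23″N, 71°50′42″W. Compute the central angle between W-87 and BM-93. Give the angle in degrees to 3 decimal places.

5.036°

W-87: φ = +35.08611°, λ = -66.18611°
BM-93: φ = +37.20639°, λ = -71.84500°
Δφ = 2.1203°,  Δλ = -5.6589°
a = sin²(Δφ/2) + cos φ₁ cos φ₂ sin²(Δλ/2) = 0.001930
c = 2·arcsin(√a) = 0.087901 rad = 5.0364°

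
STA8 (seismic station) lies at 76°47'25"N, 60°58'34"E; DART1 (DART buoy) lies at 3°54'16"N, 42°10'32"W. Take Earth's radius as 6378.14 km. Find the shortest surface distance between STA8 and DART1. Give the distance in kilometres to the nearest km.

9927 km

STA8: φ = +76.79028°, λ = +60.97611°
DART1: φ = +3.90444°, λ = -42.17556°
Δφ = -72.8858°,  Δλ = -103.1517°
a = sin²(Δφ/2) + cos φ₁ cos φ₂ sin²(Δλ/2) = 0.492791
c = 2·arcsin(√a) = 1.556378 rad = 89.1739°
d = R·c = 6378.14 × 1.556378 = 9926.8 km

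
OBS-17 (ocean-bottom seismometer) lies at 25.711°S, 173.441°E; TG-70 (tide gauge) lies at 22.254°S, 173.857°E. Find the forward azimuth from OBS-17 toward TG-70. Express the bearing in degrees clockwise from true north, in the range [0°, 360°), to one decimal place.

Δλ = 0.4160°
y = sin Δλ · cos φ₂ = 0.006720
x = cos φ₁ sin φ₂ − sin φ₁ cos φ₂ cos Δλ = 0.060289
θ = atan2(y, x) = 6.3598° → 6.3598° (mod 360°)

6.4°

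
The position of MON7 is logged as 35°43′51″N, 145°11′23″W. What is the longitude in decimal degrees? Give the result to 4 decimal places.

145.1897°W

145° + 11′/60 + 23″/3600 = 145 + 0.18333 + 0.00639 = 145.1897°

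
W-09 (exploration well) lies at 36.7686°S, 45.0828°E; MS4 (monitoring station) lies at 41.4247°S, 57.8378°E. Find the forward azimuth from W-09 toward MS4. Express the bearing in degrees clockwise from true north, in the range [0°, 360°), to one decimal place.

119.1°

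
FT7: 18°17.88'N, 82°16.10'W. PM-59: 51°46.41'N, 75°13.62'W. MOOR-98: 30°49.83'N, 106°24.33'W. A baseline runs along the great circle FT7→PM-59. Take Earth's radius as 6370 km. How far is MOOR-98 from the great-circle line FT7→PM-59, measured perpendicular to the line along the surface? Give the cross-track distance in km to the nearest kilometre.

FT7: φ = +18.29800°, λ = -82.26833°
PM-59: φ = +51.77350°, λ = -75.22700°
MOOR-98: φ = +30.83050°, λ = -106.40550°
δ₁₃ = central angle FT7→MOOR-98 = 0.439667 rad  (haversine)
θ₁₃ = bearing FT7→MOOR-98 = 304.415°,  θ₁₂ = bearing FT7→PM-59 = 7.810°
dₓₜ = R·arcsin(sin δ₁₃ · sin(θ₁₃ − θ₁₂)) = 6370·arcsin(0.42564·sin(296.605°)) = -2486.915 km
|dₓₜ| = 2486.915 km

2487 km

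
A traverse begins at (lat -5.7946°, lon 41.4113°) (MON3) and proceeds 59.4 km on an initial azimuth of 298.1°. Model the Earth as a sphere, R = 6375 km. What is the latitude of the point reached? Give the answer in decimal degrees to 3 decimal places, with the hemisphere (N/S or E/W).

5.543°S

δ = d/R = 59.4/6375 = 0.009318 rad
φ₂ = arcsin(sin φ₁ cos δ + cos φ₁ sin δ cos θ)
   = arcsin(-0.10096·0.99996 + 0.99489·0.00932·0.47101) = -5.54295°
λ₂ = λ₁ + atan2(sin θ sin δ cos φ₁, cos δ − sin φ₁ sin φ₂) = 40.93816°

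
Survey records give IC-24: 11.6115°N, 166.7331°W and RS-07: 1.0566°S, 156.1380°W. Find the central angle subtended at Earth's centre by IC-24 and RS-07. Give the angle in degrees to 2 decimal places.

Δφ = -12.6681°,  Δλ = 10.5951°
a = sin²(Δφ/2) + cos φ₁ cos φ₂ sin²(Δλ/2) = 0.020520
c = 2·arcsin(√a) = 0.287486 rad = 16.4718°

16.47°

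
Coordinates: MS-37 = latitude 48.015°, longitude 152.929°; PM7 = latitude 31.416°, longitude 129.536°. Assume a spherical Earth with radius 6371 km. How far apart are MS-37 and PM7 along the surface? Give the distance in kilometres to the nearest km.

2702 km

Δφ = -16.5990°,  Δλ = -23.3930°
a = sin²(Δφ/2) + cos φ₁ cos φ₂ sin²(Δλ/2) = 0.044298
c = 2·arcsin(√a) = 0.424114 rad = 24.3000°
d = R·c = 6371 × 0.424114 = 2702.0 km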